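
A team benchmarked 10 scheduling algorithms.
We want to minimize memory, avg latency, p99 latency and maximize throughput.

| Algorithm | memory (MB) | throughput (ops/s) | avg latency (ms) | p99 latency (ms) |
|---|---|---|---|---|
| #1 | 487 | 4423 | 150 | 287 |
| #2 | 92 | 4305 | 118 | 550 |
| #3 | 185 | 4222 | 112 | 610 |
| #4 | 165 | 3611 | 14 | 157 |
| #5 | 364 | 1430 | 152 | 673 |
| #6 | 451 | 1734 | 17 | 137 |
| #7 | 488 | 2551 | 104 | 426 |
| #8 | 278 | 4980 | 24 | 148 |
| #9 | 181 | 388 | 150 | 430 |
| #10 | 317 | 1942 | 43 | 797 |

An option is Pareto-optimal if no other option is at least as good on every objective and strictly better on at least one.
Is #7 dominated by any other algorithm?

Yes

#4 vs #7: memory 165≤488, throughput 3611≥2551, avg latency 14≤104, p99 latency 157≤426 — #4 is at least as good on every objective and strictly better on at least one, so #4 dominates #7.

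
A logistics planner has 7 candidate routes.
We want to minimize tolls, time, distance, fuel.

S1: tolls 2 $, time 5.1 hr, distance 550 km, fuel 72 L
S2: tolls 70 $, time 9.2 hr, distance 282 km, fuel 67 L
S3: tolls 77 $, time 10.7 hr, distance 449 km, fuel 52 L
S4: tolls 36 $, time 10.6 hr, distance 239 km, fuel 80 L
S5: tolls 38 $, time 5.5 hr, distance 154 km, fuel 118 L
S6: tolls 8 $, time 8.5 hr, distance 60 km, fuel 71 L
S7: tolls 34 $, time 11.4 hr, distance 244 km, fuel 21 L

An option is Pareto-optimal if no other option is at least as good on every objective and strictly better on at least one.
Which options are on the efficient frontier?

S1, S2, S3, S5, S6, S7

S1: not dominated (best tolls).
S2: not dominated.
S3: not dominated.
S4: dominated by S6 (tolls 8≤36, time 8.5≤10.6, distance 60≤239, fuel 71≤80).
S5: not dominated.
S6: not dominated (best distance).
S7: not dominated (best fuel).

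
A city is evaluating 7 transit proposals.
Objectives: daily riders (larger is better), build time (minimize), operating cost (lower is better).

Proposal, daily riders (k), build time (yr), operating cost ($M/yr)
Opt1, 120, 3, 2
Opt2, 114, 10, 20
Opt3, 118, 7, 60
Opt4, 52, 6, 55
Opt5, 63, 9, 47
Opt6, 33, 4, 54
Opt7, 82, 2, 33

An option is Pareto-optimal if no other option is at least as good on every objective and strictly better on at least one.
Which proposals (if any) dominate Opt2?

Opt1: daily riders 120≥114, build time 3≤10, operating cost 2≤20 — dominates Opt2.
Others (Opt3, Opt4, Opt5, Opt6, Opt7) are each worse than Opt2 on at least one objective.

Opt1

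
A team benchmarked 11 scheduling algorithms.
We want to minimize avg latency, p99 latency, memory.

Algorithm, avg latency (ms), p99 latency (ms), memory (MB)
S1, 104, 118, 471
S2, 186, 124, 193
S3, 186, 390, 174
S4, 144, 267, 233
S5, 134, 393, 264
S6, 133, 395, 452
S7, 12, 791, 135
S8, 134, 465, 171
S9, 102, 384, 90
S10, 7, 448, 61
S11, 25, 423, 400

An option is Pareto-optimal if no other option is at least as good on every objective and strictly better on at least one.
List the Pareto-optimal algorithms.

S1, S2, S4, S9, S10, S11

S1: not dominated (best p99 latency).
S2: not dominated.
S3: dominated by S9 (avg latency 102≤186, p99 latency 384≤390, memory 90≤174).
S4: not dominated.
S5: dominated by S9 (avg latency 102≤134, p99 latency 384≤393, memory 90≤264).
S6: dominated by S9 (avg latency 102≤133, p99 latency 384≤395, memory 90≤452).
S7: dominated by S10 (avg latency 7≤12, p99 latency 448≤791, memory 61≤135).
S8: dominated by S9 (avg latency 102≤134, p99 latency 384≤465, memory 90≤171).
S9: not dominated.
S10: not dominated (best avg latency).
S11: not dominated.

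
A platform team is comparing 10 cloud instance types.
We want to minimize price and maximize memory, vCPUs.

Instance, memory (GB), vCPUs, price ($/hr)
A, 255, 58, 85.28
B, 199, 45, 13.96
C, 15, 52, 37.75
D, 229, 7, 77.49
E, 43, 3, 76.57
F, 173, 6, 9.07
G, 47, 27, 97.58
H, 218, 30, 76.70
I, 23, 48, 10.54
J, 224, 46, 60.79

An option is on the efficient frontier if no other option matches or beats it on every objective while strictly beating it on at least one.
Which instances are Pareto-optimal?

A, B, C, D, F, I, J

A: not dominated (best memory).
B: not dominated.
C: not dominated.
D: not dominated.
E: dominated by B (memory 199≥43, vCPUs 45≥3, price 13.96≤76.57).
F: not dominated (best price).
G: dominated by A (memory 255≥47, vCPUs 58≥27, price 85.28≤97.58).
H: dominated by J (memory 224≥218, vCPUs 46≥30, price 60.79≤76.70).
I: not dominated.
J: not dominated.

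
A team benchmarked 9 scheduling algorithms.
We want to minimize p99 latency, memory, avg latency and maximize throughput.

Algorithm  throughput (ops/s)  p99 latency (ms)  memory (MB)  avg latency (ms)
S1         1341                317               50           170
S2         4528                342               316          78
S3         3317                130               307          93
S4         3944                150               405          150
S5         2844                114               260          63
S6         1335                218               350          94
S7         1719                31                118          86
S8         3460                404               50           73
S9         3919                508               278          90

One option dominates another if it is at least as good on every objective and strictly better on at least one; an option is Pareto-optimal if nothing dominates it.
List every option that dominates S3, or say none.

none

S1: worse on throughput (1341 vs 3317).
S2: worse on p99 latency (342 vs 130).
S4: worse on p99 latency (150 vs 130).
S5: worse on throughput (2844 vs 3317).
S6: worse on throughput (1335 vs 3317).
S7: worse on throughput (1719 vs 3317).
S8: worse on p99 latency (404 vs 130).
S9: worse on p99 latency (508 vs 130).
No option dominates S3.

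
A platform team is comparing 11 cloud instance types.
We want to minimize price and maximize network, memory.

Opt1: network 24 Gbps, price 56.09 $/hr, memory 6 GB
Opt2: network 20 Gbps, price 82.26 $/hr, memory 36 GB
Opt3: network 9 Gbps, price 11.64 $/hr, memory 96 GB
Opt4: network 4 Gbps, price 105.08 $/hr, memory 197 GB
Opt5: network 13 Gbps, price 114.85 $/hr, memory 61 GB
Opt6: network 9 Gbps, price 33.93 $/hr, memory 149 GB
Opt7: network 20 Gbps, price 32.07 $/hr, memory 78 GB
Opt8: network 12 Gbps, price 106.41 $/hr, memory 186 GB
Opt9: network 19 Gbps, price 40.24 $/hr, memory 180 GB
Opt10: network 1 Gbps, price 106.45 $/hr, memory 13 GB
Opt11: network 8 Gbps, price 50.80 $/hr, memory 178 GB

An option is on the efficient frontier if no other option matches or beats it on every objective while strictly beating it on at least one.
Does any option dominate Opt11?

Yes

Opt9 vs Opt11: network 19≥8, price 40.24≤50.80, memory 180≥178 — Opt9 is at least as good on every objective and strictly better on at least one, so Opt9 dominates Opt11.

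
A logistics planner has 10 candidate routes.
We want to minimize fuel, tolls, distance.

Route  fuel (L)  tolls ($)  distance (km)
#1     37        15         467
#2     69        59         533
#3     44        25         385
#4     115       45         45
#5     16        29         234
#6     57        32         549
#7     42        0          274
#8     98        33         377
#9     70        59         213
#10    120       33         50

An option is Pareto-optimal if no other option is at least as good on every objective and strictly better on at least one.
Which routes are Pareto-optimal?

#1: not dominated.
#2: dominated by #1 (fuel 37≤69, tolls 15≤59, distance 467≤533).
#3: dominated by #7 (fuel 42≤44, tolls 0≤25, distance 274≤385).
#4: not dominated (best distance).
#5: not dominated (best fuel).
#6: dominated by #1 (fuel 37≤57, tolls 15≤32, distance 467≤549).
#7: not dominated (best tolls).
#8: dominated by #5 (fuel 16≤98, tolls 29≤33, distance 234≤377).
#9: not dominated.
#10: not dominated.

#1, #4, #5, #7, #9, #10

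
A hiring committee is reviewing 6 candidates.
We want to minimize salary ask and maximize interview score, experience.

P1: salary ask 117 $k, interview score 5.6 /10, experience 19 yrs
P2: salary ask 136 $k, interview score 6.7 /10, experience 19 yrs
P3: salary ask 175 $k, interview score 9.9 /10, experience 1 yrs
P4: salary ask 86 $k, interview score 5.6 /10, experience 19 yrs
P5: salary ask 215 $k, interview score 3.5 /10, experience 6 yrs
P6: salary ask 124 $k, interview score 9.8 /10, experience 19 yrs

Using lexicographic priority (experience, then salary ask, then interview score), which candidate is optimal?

First maximize experience: best is 19, kept {P1, P2, P4, P6}.
Then minimize salary ask: best is 86, kept {P4}.

P4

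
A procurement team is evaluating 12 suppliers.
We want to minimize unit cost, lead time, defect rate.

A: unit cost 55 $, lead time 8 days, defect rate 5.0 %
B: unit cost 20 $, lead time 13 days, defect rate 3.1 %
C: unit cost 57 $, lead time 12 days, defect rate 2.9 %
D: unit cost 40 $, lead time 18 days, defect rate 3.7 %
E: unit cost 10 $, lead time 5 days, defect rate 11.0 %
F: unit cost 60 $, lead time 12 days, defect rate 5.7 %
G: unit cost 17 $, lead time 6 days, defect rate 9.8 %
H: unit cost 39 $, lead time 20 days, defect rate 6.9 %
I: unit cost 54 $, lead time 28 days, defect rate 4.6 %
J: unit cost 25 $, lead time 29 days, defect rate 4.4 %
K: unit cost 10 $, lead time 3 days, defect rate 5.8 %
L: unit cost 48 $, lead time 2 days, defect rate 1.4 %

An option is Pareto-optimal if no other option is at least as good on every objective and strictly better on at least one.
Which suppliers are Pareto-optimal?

B, K, L

A: dominated by L (unit cost 48≤55, lead time 2≤8, defect rate 1.4≤5.0).
B: not dominated.
C: dominated by L (unit cost 48≤57, lead time 2≤12, defect rate 1.4≤2.9).
D: dominated by B (unit cost 20≤40, lead time 13≤18, defect rate 3.1≤3.7).
E: dominated by K (unit cost 10≤10, lead time 3≤5, defect rate 5.8≤11.0).
F: dominated by A (unit cost 55≤60, lead time 8≤12, defect rate 5.0≤5.7).
G: dominated by K (unit cost 10≤17, lead time 3≤6, defect rate 5.8≤9.8).
H: dominated by B (unit cost 20≤39, lead time 13≤20, defect rate 3.1≤6.9).
I: dominated by B (unit cost 20≤54, lead time 13≤28, defect rate 3.1≤4.6).
J: dominated by B (unit cost 20≤25, lead time 13≤29, defect rate 3.1≤4.4).
K: not dominated.
L: not dominated (best lead time).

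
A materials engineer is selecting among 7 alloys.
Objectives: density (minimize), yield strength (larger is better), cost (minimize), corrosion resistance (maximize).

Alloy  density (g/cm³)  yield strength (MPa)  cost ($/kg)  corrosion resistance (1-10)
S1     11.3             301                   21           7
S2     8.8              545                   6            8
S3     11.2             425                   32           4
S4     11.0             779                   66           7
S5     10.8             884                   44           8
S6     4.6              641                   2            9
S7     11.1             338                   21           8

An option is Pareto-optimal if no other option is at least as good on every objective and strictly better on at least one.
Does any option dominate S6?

No

S1: worse on density (11.3 vs 4.6).
S2: worse on density (8.8 vs 4.6).
S3: worse on density (11.2 vs 4.6).
S4: worse on density (11.0 vs 4.6).
S5: worse on density (10.8 vs 4.6).
S7: worse on density (11.1 vs 4.6).
No option is at least as good as S6 on every objective and strictly better on one.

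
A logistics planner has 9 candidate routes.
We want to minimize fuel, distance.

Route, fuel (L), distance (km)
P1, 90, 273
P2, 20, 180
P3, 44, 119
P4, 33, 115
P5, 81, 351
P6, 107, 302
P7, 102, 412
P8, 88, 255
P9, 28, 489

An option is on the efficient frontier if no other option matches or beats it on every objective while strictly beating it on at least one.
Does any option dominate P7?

P1 vs P7: fuel 90≤102, distance 273≤412 — P1 is at least as good on every objective and strictly better on at least one, so P1 dominates P7.

Yes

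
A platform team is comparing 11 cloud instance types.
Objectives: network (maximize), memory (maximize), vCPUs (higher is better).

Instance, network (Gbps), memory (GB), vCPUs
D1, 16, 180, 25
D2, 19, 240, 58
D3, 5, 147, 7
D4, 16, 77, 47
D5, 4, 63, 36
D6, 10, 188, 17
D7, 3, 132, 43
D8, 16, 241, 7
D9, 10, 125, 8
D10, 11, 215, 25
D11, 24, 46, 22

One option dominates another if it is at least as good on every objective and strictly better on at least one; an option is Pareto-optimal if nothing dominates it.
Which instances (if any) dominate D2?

none

D1: worse on network (16 vs 19).
D3: worse on network (5 vs 19).
D4: worse on network (16 vs 19).
D5: worse on network (4 vs 19).
D6: worse on network (10 vs 19).
D7: worse on network (3 vs 19).
D8: worse on network (16 vs 19).
D9: worse on network (10 vs 19).
D10: worse on network (11 vs 19).
D11: worse on memory (46 vs 240).
No option dominates D2.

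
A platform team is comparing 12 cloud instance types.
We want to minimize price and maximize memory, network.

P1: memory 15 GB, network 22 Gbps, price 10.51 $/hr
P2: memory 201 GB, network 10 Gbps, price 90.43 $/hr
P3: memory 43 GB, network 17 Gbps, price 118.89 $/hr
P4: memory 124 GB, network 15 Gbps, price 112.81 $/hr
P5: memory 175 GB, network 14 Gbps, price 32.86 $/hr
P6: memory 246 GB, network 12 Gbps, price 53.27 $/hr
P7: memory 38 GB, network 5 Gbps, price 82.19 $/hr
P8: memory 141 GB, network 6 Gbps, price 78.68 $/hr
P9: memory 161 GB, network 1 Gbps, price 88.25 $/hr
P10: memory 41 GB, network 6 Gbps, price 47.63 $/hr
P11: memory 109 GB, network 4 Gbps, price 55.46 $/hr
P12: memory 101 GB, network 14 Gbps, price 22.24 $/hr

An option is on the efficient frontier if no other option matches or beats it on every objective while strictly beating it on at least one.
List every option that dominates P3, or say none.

P1: worse on memory (15 vs 43).
P2: worse on network (10 vs 17).
P4: worse on network (15 vs 17).
P5: worse on network (14 vs 17).
P6: worse on network (12 vs 17).
P7: worse on memory (38 vs 43).
P8: worse on network (6 vs 17).
P9: worse on network (1 vs 17).
P10: worse on memory (41 vs 43).
P11: worse on network (4 vs 17).
P12: worse on network (14 vs 17).
No option dominates P3.

none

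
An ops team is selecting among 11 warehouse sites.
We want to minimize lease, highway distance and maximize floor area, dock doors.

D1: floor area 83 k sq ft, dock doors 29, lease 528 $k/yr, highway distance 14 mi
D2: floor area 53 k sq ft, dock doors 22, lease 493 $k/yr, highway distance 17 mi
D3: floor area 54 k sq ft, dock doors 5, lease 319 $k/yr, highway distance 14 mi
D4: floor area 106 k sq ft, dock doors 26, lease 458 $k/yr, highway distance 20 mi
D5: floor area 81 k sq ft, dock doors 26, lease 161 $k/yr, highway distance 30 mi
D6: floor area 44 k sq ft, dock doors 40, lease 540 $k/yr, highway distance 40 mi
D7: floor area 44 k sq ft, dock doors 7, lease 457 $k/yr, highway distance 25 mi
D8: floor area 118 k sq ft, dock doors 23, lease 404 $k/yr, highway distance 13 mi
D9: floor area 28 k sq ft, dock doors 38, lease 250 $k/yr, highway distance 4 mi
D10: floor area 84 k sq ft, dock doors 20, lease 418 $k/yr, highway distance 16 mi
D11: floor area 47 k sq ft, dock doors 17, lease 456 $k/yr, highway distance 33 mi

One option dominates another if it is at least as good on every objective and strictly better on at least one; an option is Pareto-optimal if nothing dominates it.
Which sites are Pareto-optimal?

D1, D3, D4, D5, D6, D8, D9

D1: not dominated.
D2: dominated by D8 (floor area 118≥53, dock doors 23≥22, lease 404≤493, highway distance 13≤17).
D3: not dominated.
D4: not dominated.
D5: not dominated (best lease).
D6: not dominated (best dock doors).
D7: dominated by D8 (floor area 118≥44, dock doors 23≥7, lease 404≤457, highway distance 13≤25).
D8: not dominated (best floor area).
D9: not dominated (best highway distance).
D10: dominated by D8 (floor area 118≥84, dock doors 23≥20, lease 404≤418, highway distance 13≤16).
D11: dominated by D5 (floor area 81≥47, dock doors 26≥17, lease 161≤456, highway distance 30≤33).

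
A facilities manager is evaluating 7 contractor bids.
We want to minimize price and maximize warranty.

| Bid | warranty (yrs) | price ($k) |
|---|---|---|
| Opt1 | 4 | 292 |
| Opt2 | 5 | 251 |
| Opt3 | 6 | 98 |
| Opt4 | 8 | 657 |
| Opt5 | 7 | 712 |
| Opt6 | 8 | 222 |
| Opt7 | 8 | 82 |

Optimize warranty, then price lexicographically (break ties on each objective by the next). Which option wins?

First maximize warranty: best is 8, kept {Opt4, Opt6, Opt7}.
Then minimize price: best is 82, kept {Opt7}.

Opt7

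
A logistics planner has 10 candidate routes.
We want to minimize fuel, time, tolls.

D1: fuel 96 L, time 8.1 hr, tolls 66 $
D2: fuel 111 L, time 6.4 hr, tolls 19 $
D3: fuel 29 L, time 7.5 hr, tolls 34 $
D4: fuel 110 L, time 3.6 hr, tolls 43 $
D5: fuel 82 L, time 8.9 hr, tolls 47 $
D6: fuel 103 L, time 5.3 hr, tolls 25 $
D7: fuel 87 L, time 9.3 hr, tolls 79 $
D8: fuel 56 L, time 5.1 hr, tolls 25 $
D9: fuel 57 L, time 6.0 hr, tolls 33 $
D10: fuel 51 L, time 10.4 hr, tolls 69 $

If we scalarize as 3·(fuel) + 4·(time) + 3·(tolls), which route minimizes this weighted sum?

D3

D1: 3·96 + 4·8.1 + 3·66 = 518.4
D2: 3·111 + 4·6.4 + 3·19 = 415.6
D3: 3·29 + 4·7.5 + 3·34 = 219.0
D4: 3·110 + 4·3.6 + 3·43 = 473.4
D5: 3·82 + 4·8.9 + 3·47 = 422.6
D6: 3·103 + 4·5.3 + 3·25 = 405.2
D7: 3·87 + 4·9.3 + 3·79 = 535.2
D8: 3·56 + 4·5.1 + 3·25 = 263.4
D9: 3·57 + 4·6.0 + 3·33 = 294.0
D10: 3·51 + 4·10.4 + 3·69 = 401.6
Lowest: D3 at 219.0.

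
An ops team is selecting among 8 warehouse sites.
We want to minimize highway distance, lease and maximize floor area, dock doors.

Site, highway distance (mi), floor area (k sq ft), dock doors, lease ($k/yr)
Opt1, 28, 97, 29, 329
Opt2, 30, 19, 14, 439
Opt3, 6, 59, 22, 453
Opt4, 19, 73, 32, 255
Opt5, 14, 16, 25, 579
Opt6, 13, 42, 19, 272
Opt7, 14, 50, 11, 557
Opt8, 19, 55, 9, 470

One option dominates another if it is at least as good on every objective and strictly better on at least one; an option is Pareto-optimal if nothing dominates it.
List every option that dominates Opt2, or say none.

Opt1, Opt4, Opt6

Opt1: highway distance 28≤30, floor area 97≥19, dock doors 29≥14, lease 329≤439 — dominates Opt2.
Opt4: highway distance 19≤30, floor area 73≥19, dock doors 32≥14, lease 255≤439 — dominates Opt2.
Opt6: highway distance 13≤30, floor area 42≥19, dock doors 19≥14, lease 272≤439 — dominates Opt2.
Others (Opt3, Opt5, Opt7, Opt8) are each worse than Opt2 on at least one objective.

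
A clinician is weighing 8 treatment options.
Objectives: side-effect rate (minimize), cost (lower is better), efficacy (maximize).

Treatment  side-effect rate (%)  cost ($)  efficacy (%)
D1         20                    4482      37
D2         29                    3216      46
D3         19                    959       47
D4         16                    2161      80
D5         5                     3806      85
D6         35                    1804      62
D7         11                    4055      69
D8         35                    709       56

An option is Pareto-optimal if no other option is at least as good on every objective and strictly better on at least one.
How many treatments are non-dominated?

5

D1: dominated by D3 (side-effect rate 19≤20, cost 959≤4482, efficacy 47≥37).
D2: dominated by D3 (side-effect rate 19≤29, cost 959≤3216, efficacy 47≥46).
D3: not dominated.
D4: not dominated.
D5: not dominated (best side-effect rate).
D6: not dominated.
D7: dominated by D5 (side-effect rate 5≤11, cost 3806≤4055, efficacy 85≥69).
D8: not dominated (best cost).
Pareto-optimal: D3, D4, D5, D6, D8 → 5.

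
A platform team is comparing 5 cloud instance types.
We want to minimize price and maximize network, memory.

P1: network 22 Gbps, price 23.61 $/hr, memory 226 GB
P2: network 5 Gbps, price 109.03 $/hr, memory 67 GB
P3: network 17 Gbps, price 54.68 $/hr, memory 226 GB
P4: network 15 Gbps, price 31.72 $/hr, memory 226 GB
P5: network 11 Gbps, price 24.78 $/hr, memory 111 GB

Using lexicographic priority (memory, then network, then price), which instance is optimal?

P1

First maximize memory: best is 226, kept {P1, P3, P4}.
Then maximize network: best is 22, kept {P1}.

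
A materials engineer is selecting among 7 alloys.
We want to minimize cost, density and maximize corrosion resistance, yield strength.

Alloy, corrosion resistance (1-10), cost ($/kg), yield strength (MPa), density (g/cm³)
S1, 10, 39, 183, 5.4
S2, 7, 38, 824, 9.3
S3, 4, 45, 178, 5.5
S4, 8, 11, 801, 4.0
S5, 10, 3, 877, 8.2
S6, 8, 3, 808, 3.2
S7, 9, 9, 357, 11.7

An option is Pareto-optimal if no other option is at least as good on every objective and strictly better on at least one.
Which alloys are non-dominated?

S1, S5, S6

S1: not dominated.
S2: dominated by S5 (corrosion resistance 10≥7, cost 3≤38, yield strength 877≥824, density 8.2≤9.3).
S3: dominated by S1 (corrosion resistance 10≥4, cost 39≤45, yield strength 183≥178, density 5.4≤5.5).
S4: dominated by S6 (corrosion resistance 8≥8, cost 3≤11, yield strength 808≥801, density 3.2≤4.0).
S5: not dominated (best yield strength).
S6: not dominated (best density).
S7: dominated by S5 (corrosion resistance 10≥9, cost 3≤9, yield strength 877≥357, density 8.2≤11.7).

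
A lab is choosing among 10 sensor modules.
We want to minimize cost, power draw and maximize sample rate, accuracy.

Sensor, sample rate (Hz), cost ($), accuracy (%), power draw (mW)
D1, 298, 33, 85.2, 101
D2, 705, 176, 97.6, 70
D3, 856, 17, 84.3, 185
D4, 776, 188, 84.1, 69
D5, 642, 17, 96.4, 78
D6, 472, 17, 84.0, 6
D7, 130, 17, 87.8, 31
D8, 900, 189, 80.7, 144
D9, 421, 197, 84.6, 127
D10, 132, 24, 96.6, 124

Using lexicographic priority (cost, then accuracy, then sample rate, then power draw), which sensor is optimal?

First minimize cost: best is 17, kept {D3, D5, D6, D7}.
Then maximize accuracy: best is 96.4, kept {D5}.

D5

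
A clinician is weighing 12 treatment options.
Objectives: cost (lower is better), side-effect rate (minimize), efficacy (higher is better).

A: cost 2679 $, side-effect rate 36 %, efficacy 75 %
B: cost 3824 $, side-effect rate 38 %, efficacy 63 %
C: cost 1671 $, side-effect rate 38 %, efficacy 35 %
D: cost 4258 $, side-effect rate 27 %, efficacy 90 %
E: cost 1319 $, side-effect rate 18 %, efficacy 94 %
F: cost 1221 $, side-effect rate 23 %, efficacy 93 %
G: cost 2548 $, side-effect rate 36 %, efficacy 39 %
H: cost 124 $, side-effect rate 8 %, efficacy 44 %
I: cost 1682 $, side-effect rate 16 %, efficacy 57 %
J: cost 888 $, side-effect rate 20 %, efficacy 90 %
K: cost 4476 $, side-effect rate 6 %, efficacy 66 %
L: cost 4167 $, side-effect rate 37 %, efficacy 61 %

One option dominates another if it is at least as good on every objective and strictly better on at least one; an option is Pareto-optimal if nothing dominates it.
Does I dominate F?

I vs F: I is worse on cost (1682 vs 1221), so it does not dominate F.

No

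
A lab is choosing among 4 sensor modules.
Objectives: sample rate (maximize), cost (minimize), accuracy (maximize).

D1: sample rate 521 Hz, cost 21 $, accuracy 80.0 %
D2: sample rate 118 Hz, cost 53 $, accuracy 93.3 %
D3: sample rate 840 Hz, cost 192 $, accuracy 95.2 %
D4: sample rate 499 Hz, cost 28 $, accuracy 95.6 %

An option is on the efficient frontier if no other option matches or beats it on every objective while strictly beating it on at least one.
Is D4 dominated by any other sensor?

No

D1: worse on accuracy (80.0 vs 95.6).
D2: worse on sample rate (118 vs 499).
D3: worse on cost (192 vs 28).
No option is at least as good as D4 on every objective and strictly better on one.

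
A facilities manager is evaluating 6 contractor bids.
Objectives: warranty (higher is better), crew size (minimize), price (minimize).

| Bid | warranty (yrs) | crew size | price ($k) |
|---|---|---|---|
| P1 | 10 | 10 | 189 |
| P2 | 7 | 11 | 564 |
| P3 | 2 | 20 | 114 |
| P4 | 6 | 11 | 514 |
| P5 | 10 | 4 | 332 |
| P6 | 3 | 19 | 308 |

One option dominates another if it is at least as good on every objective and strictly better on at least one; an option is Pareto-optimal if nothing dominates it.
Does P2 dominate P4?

P2 vs P4: P2 is worse on price (564 vs 514), so it does not dominate P4.

No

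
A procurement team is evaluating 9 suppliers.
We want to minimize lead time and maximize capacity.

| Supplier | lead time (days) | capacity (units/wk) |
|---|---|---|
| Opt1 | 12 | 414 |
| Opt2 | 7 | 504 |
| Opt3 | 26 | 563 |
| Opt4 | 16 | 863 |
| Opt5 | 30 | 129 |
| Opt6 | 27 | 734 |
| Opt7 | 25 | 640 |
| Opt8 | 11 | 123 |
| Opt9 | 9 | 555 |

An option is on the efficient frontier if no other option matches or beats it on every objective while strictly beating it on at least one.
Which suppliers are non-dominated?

Opt1: dominated by Opt2 (lead time 7≤12, capacity 504≥414).
Opt2: not dominated (best lead time).
Opt3: dominated by Opt4 (lead time 16≤26, capacity 863≥563).
Opt4: not dominated (best capacity).
Opt5: dominated by Opt1 (lead time 12≤30, capacity 414≥129).
Opt6: dominated by Opt4 (lead time 16≤27, capacity 863≥734).
Opt7: dominated by Opt4 (lead time 16≤25, capacity 863≥640).
Opt8: dominated by Opt2 (lead time 7≤11, capacity 504≥123).
Opt9: not dominated.

Opt2, Opt4, Opt9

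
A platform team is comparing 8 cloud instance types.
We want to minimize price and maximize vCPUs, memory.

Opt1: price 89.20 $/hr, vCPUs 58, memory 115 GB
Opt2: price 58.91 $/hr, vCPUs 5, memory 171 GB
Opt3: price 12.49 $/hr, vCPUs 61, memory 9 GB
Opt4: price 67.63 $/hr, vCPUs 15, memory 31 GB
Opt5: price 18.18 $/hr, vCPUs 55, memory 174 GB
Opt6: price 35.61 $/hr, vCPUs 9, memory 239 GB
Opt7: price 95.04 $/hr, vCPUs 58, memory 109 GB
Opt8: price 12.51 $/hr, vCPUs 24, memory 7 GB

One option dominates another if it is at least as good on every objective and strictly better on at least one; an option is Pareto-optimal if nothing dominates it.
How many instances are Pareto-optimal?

4

Opt1: not dominated.
Opt2: dominated by Opt5 (price 18.18≤58.91, vCPUs 55≥5, memory 174≥171).
Opt3: not dominated (best price).
Opt4: dominated by Opt5 (price 18.18≤67.63, vCPUs 55≥15, memory 174≥31).
Opt5: not dominated.
Opt6: not dominated (best memory).
Opt7: dominated by Opt1 (price 89.20≤95.04, vCPUs 58≥58, memory 115≥109).
Opt8: dominated by Opt3 (price 12.49≤12.51, vCPUs 61≥24, memory 9≥7).
Pareto-optimal: Opt1, Opt3, Opt5, Opt6 → 4.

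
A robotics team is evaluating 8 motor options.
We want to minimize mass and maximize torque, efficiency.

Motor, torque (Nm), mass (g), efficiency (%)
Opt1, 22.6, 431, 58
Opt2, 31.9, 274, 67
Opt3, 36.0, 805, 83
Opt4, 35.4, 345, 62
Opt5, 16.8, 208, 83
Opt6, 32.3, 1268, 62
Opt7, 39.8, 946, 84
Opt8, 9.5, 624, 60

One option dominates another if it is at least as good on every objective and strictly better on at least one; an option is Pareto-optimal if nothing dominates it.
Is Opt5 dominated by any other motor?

Opt1: worse on mass (431 vs 208).
Opt2: worse on mass (274 vs 208).
Opt3: worse on mass (805 vs 208).
Opt4: worse on mass (345 vs 208).
Opt6: worse on mass (1268 vs 208).
Opt7: worse on mass (946 vs 208).
Opt8: worse on torque (9.5 vs 16.8).
No option is at least as good as Opt5 on every objective and strictly better on one.

No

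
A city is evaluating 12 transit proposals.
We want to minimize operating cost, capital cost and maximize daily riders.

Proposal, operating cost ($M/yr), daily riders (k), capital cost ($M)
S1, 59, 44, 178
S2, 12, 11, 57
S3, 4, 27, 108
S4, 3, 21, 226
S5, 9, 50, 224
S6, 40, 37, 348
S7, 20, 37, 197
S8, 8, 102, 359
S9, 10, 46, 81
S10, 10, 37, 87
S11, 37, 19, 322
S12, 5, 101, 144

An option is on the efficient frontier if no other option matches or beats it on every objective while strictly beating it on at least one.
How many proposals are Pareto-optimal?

6

S1: dominated by S9 (operating cost 10≤59, daily riders 46≥44, capital cost 81≤178).
S2: not dominated (best capital cost).
S3: not dominated.
S4: not dominated (best operating cost).
S5: dominated by S12 (operating cost 5≤9, daily riders 101≥50, capital cost 144≤224).
S6: dominated by S5 (operating cost 9≤40, daily riders 50≥37, capital cost 224≤348).
S7: dominated by S9 (operating cost 10≤20, daily riders 46≥37, capital cost 81≤197).
S8: not dominated (best daily riders).
S9: not dominated.
S10: dominated by S9 (operating cost 10≤10, daily riders 46≥37, capital cost 81≤87).
S11: dominated by S3 (operating cost 4≤37, daily riders 27≥19, capital cost 108≤322).
S12: not dominated.
Pareto-optimal: S2, S3, S4, S8, S9, S12 → 6.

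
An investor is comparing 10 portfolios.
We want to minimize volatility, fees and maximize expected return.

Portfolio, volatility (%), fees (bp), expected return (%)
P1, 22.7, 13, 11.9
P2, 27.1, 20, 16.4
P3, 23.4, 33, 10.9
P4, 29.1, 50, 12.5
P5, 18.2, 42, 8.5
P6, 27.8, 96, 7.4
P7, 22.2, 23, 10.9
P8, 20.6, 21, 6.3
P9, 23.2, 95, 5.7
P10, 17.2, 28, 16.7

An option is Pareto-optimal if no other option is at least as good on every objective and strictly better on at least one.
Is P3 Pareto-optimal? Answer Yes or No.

No

P1 vs P3: volatility 22.7≤23.4, fees 13≤33, expected return 11.9≥10.9 — P1 is at least as good on every objective and strictly better on at least one, so P1 dominates P3.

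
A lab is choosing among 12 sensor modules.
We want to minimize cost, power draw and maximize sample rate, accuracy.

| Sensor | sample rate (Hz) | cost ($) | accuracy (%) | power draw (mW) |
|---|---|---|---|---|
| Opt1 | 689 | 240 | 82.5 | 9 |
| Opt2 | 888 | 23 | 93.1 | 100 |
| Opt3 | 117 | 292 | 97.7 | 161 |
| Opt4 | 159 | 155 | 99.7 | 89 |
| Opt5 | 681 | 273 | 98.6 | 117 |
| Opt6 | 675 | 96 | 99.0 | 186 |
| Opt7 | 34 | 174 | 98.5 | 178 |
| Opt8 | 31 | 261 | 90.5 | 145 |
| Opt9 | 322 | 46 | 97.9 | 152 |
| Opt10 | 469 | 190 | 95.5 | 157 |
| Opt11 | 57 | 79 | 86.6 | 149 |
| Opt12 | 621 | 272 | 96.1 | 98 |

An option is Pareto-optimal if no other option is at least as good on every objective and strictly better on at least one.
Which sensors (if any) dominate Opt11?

Opt2: sample rate 888≥57, cost 23≤79, accuracy 93.1≥86.6, power draw 100≤149 — dominates Opt11.
Others (Opt1, Opt3, Opt4, Opt5, Opt6, Opt7, Opt8, Opt9, Opt10, Opt12) are each worse than Opt11 on at least one objective.

Opt2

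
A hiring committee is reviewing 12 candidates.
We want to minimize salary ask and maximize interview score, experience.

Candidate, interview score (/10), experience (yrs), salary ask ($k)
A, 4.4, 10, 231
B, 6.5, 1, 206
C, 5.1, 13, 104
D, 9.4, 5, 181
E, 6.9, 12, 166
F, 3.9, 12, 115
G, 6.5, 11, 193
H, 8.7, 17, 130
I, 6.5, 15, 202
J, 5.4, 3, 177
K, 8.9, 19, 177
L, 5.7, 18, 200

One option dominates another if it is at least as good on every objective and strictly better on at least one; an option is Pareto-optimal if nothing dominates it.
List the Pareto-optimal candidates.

A: dominated by C (interview score 5.1≥4.4, experience 13≥10, salary ask 104≤231).
B: dominated by D (interview score 9.4≥6.5, experience 5≥1, salary ask 181≤206).
C: not dominated (best salary ask).
D: not dominated (best interview score).
E: dominated by H (interview score 8.7≥6.9, experience 17≥12, salary ask 130≤166).
F: dominated by C (interview score 5.1≥3.9, experience 13≥12, salary ask 104≤115).
G: dominated by E (interview score 6.9≥6.5, experience 12≥11, salary ask 166≤193).
H: not dominated.
I: dominated by H (interview score 8.7≥6.5, experience 17≥15, salary ask 130≤202).
J: dominated by E (interview score 6.9≥5.4, experience 12≥3, salary ask 166≤177).
K: not dominated (best experience).
L: dominated by K (interview score 8.9≥5.7, experience 19≥18, salary ask 177≤200).

C, D, H, K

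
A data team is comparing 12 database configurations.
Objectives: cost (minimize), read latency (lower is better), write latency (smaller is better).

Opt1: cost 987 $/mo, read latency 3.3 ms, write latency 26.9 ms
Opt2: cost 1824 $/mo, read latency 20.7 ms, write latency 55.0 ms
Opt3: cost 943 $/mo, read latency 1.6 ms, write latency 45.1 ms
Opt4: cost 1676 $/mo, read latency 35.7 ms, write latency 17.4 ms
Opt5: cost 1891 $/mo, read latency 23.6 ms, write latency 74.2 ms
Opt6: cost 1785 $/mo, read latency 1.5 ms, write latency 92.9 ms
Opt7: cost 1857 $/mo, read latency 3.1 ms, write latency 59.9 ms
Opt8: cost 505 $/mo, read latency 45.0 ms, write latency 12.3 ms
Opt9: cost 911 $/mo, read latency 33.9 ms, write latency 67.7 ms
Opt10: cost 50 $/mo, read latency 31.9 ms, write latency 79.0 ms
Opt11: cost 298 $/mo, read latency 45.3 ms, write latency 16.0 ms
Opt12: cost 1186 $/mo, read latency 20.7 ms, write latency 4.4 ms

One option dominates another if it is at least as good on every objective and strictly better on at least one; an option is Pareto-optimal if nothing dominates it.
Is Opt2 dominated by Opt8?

Opt8 vs Opt2: Opt8 is worse on read latency (45.0 vs 20.7), so it does not dominate Opt2.

No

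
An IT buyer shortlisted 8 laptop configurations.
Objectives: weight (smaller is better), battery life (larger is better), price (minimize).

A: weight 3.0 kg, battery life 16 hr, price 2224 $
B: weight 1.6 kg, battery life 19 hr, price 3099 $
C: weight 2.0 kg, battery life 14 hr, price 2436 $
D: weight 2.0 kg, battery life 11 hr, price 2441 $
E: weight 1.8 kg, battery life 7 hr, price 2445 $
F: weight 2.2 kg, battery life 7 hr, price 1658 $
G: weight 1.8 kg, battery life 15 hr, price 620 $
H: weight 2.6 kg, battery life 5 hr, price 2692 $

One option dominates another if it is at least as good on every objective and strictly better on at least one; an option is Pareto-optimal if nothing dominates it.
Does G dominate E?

Yes

G vs E: weight 1.8≤1.8, battery life 15≥7, price 620≤2445 — G is at least as good on every objective with at least one strict improvement.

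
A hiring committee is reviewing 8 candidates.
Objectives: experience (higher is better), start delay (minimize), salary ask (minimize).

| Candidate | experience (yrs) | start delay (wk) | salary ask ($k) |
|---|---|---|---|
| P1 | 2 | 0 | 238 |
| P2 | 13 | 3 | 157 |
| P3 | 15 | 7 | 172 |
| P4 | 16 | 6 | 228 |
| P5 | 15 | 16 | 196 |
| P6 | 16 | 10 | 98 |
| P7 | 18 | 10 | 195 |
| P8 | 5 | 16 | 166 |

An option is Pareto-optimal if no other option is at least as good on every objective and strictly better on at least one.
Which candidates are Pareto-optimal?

P1, P2, P3, P4, P6, P7

P1: not dominated (best start delay).
P2: not dominated.
P3: not dominated.
P4: not dominated.
P5: dominated by P3 (experience 15≥15, start delay 7≤16, salary ask 172≤196).
P6: not dominated (best salary ask).
P7: not dominated (best experience).
P8: dominated by P2 (experience 13≥5, start delay 3≤16, salary ask 157≤166).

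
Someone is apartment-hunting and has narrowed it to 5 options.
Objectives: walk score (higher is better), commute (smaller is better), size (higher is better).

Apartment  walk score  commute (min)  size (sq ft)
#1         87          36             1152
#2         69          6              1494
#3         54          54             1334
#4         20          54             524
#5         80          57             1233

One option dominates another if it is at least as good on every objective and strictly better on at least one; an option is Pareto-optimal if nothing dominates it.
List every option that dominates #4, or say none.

#1: walk score 87≥20, commute 36≤54, size 1152≥524 — dominates #4.
#2: walk score 69≥20, commute 6≤54, size 1494≥524 — dominates #4.
#3: walk score 54≥20, commute 54≤54, size 1334≥524 — dominates #4.
Others (#5) are each worse than #4 on at least one objective.

#1, #2, #3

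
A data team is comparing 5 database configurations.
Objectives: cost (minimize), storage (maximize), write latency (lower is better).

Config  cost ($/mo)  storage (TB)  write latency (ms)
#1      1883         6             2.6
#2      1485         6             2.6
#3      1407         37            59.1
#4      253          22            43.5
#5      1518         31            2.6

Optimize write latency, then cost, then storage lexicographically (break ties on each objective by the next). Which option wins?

First minimize write latency: best is 2.6, kept {#1, #2, #5}.
Then minimize cost: best is 1485, kept {#2}.

#2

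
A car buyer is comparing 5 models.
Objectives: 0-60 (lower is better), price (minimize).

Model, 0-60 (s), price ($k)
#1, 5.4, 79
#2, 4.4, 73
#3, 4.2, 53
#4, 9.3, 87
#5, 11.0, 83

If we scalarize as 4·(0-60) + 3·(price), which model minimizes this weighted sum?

#1: 4·5.4 + 3·79 = 258.6
#2: 4·4.4 + 3·73 = 236.6
#3: 4·4.2 + 3·53 = 175.8
#4: 4·9.3 + 3·87 = 298.2
#5: 4·11.0 + 3·83 = 293.0
Lowest: #3 at 175.8.

#3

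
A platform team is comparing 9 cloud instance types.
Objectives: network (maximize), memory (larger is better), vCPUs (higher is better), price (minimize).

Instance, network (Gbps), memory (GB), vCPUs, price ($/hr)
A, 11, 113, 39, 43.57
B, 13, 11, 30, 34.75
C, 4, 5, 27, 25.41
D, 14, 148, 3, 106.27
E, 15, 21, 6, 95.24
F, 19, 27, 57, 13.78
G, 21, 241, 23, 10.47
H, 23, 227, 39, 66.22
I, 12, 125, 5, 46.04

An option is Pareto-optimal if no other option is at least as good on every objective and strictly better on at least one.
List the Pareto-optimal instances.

A: not dominated.
B: dominated by F (network 19≥13, memory 27≥11, vCPUs 57≥30, price 13.78≤34.75).
C: dominated by F (network 19≥4, memory 27≥5, vCPUs 57≥27, price 13.78≤25.41).
D: dominated by G (network 21≥14, memory 241≥148, vCPUs 23≥3, price 10.47≤106.27).
E: dominated by F (network 19≥15, memory 27≥21, vCPUs 57≥6, price 13.78≤95.24).
F: not dominated (best vCPUs).
G: not dominated (best memory).
H: not dominated (best network).
I: dominated by G (network 21≥12, memory 241≥125, vCPUs 23≥5, price 10.47≤46.04).

A, F, G, H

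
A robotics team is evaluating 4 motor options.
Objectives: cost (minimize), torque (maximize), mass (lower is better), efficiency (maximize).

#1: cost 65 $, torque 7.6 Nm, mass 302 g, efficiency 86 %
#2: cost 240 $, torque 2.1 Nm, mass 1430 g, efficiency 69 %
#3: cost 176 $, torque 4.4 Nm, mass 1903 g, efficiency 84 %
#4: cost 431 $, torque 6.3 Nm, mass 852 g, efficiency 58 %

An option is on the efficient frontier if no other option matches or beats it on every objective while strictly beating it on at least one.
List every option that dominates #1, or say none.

#2: worse on cost (240 vs 65).
#3: worse on cost (176 vs 65).
#4: worse on cost (431 vs 65).
No option dominates #1.

none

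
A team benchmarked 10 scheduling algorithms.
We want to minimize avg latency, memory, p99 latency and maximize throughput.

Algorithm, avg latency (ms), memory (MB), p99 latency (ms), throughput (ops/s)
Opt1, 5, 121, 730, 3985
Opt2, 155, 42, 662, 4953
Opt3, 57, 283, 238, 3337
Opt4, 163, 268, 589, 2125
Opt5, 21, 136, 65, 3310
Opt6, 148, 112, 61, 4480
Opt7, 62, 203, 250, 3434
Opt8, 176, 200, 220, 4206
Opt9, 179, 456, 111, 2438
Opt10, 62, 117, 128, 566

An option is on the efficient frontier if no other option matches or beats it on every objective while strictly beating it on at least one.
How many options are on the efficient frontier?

7

Opt1: not dominated (best avg latency).
Opt2: not dominated (best memory).
Opt3: not dominated.
Opt4: dominated by Opt5 (avg latency 21≤163, memory 136≤268, p99 latency 65≤589, throughput 3310≥2125).
Opt5: not dominated.
Opt6: not dominated (best p99 latency).
Opt7: not dominated.
Opt8: dominated by Opt6 (avg latency 148≤176, memory 112≤200, p99 latency 61≤220, throughput 4480≥4206).
Opt9: dominated by Opt5 (avg latency 21≤179, memory 136≤456, p99 latency 65≤111, throughput 3310≥2438).
Opt10: not dominated.
Pareto-optimal: Opt1, Opt2, Opt3, Opt5, Opt6, Opt7, Opt10 → 7.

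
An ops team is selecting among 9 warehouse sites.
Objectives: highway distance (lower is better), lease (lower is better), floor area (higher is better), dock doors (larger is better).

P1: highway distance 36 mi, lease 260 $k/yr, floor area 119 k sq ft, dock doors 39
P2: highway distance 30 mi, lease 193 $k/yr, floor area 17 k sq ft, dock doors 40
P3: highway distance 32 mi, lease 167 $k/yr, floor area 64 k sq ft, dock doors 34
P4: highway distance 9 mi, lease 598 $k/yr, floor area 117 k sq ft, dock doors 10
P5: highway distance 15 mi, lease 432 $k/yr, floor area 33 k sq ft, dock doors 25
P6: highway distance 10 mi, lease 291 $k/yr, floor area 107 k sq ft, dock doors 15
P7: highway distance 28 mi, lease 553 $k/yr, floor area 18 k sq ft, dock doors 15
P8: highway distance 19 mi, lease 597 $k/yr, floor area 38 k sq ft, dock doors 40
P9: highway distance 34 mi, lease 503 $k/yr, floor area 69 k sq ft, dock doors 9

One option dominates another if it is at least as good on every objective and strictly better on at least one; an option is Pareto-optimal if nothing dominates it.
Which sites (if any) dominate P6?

P1: worse on highway distance (36 vs 10).
P2: worse on highway distance (30 vs 10).
P3: worse on highway distance (32 vs 10).
P4: worse on lease (598 vs 291).
P5: worse on highway distance (15 vs 10).
P7: worse on highway distance (28 vs 10).
P8: worse on highway distance (19 vs 10).
P9: worse on highway distance (34 vs 10).
No option dominates P6.

none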